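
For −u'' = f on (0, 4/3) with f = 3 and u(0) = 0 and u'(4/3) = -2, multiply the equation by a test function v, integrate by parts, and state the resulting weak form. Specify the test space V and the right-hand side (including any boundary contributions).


V = {v ∈ H^1(0, 4/3) : v(0) = 0} (test functions vanish at x = 0 where u is specified); weak form: ∫_0^4/3 u'v' dx = ∫_0^4/3 (3) v dx − 2·v(4/3) for all v ∈ V.

Multiply both sides by a test function v and integrate from 0 to 4/3:
  ∫_0^4/3 −u''(x) v(x) dx = ∫_0^4/3 f(x) v(x) dx.
Integrate the LHS by parts once:
  ∫_0^4/3 −u'' v dx = −[u'(x) v(x)]_0^4/3 + ∫_0^4/3 u'(x) v'(x) dx.
Thus ∫_0^4/3 u'(x) v'(x) dx = ∫_0^4/3 f(x) v(x) dx + [u'(x) v(x)]_0^4/3.
Choose V so that boundary terms are either known or forced to vanish.
Mixed BC: u(0) = 0 (Dirichlet) and u'(4/3) = -2 (Neumann). Define V = {v ∈ H^1(0, 4/3) : v(0) = 0}. Then [u' v]_0^4/3 = u'(4/3)·v(4/3) − u'(0)·0 = − 2·v(4/3).
Weak formulation: find u (satisfying any essential BC) such that ∫_0^4/3 u'(x) v'(x) dx = ∫_0^4/3 f v dx − 2·v(4/3) for all v ∈ V (Dirichlet at 0 absorbed into V; Neumann datum at x = 4/3 contributes the boundary term).
Substituting f(x) = 3, the right-hand side is ∫_0^4/3 (3) v dx − 2·v(4/3).


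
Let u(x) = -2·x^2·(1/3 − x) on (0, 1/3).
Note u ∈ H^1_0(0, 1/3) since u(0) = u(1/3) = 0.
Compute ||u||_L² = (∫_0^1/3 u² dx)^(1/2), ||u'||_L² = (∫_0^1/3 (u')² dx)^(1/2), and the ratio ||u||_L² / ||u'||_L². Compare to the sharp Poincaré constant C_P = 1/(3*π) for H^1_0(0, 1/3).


||u||_L² / ||u'||_L² = sqrt(14)/42 < C_P = 1/(3*π).

u(x) = -2·x^2·(1/3 − x), so u'(x) = 2*x*(9*x - 2)/3.
u(x) = -2·x^2·(1/3 − x) vanishes at x = 0 and x = 1/3, so u ∈ H^1_0(0, 1/3). Differentiate via the product rule and integrate the resulting polynomials term by term.
  ∫_0^1/3 u² dx = ∫_0^1/3 (4*x^6 - 8*x^5/3 + 4*x^4/9) dx. Term by term:
    ∫_0^1/3 4*x^6 dx = 4/15309;  ∫_0^1/3 -8*x^5/3 dx = -4/6561;  ∫_0^1/3 4*x^4/9 dx = 4/10935.
  Sum: 4/15309 − 4/6561 + 4/10935 = 4/229635.
  ∫_0^1/3 (u')² dx = ∫_0^1/3 (36*x^4 - 16*x^3 + 16*x^2/9) dx. Term by term:
    ∫_0^1/3 36*x^4 dx = 4/135;  ∫_0^1/3 -16*x^3 dx = -4/81;  ∫_0^1/3 16*x^2/9 dx = 16/729.
  Sum: 4/135 − 4/81 + 16/729 = 8/3645.
∫_0^1/3 u² dx = 4/229635, so ||u||_L² = 2*sqrt(35)/2835.
∫_0^1/3 (u')² dx = 8/3645, so ||u'||_L² = 2*sqrt(10)/135.
Ratio ||u||_L² / ||u'||_L² = sqrt(14)/42.
Sharp Poincaré constant on H^1_0(0, 1/3) is C_P = L/π = 1/(3*π), achieved by sin(3*π·x).
A polynomial bump cannot attain the sharp Poincaré constant (only the first sine eigenfunction does), so the ratio is strictly less than C_P, consistent with ||u||_L² ≤ C_P ||u'||_L².


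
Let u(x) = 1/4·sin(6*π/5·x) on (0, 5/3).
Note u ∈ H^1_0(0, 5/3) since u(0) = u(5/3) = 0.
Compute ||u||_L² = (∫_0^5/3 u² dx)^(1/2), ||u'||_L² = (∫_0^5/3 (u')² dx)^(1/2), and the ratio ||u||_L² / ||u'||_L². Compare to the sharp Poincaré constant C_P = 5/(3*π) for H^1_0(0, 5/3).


||u||_L² / ||u'||_L² = 5/(6*π) < C_P = 5/(3*π).

u(x) = 1/4·sin(6*π/5·x), so u'(x) = 3*π*cos(6*π*x/5)/10.
Writing u(x) = A·sin(kπx/L) with A = 1/4 and k = 2, use ∫_0^L sin²(kπx/L) dx = L/2 and ∫_0^L cos²(kπx/L) dx = L/2.
u² = 1/16·sin²(6*π/5·x) and (u')² = 9*π^2/100·cos²(6*π/5·x), and each of sin², cos² integrates to L/2 = 5/6 over (0, 5/3).
∫_0^5/3 u² dx = 5/96, so ||u||_L² = sqrt(30)/24.
∫_0^5/3 (u')² dx = 3*π^2/40, so ||u'||_L² = sqrt(30)*π/20.
Ratio ||u||_L² / ||u'||_L² = 5/(6*π).
Sharp Poincaré constant on H^1_0(0, 5/3) is C_P = L/π = 5/(3*π), achieved by sin(3*π/5·x).
This is the k = 2 harmonic; the ratio L/(kπ) is strictly less than C_P = L/π, consistent with the sharp inequality ||u||_L² ≤ C_P ||u'||_L².


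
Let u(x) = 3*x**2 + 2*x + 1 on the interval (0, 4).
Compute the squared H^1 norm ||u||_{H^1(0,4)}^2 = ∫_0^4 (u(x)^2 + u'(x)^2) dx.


||u||_{H^1}^2 = 57548/15

The H^1 norm (squared) on an interval (0, L) is
  ||u||_{H^1}^2 = ∫_0^L u(x)^2 dx + ∫_0^L u'(x)^2 dx.
Compute u'(x) = 6*x + 2.
Then u(x)^2 = 9*x**4 + 12*x**3 + 10*x**2 + 4*x + 1 and u'(x)^2 = 36*x**2 + 24*x + 4.
Integrate each monomial from 0 to 4 using ∫_0^4 c·x^n dx = c·4^(n+1)/(n+1):
  ∫_0^4 u(x)^2 dx = ∫_0^4 (9*x^4 + 12*x^3 + 10*x^2 + 4*x + 1) dx. Term by term:
    ∫_0^4 9*x^4 dx = 9216/5;  ∫_0^4 12*x^3 dx = 768;  ∫_0^4 10*x^2 dx = 640/3;
    ∫_0^4 4*x dx = 32;  ∫_0^4 1 dx = 4.
  Sum: 9216/5 + 768 + 640/3 + 32 + 4 = 42908/15.
  ∫_0^4 u'(x)^2 dx = ∫_0^4 (36*x^2 + 24*x + 4) dx. Term by term:
    ∫_0^4 36*x^2 dx = 768;  ∫_0^4 24*x dx = 192;  ∫_0^4 4 dx = 16.
  Sum: 768 + 192 + 16 = 976.
Adding: ||u||_{H^1}^2 = 42908/15 + 976 = 57548/15.


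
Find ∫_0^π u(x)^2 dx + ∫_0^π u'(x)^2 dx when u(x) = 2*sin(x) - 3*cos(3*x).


||u||_{H^1(0,π)}^2 = 49*π

u'(x) = 9*sin(3*x) + 2*cos(x).
Expand u² and (u')² and integrate term by term on (0, π), using: for integers n ≥ 1, ∫_0^π sin²(nx) dx = ∫_0^π cos²(nx) dx = π/2; for n ≠ n', ∫_0^π sin(nx)sin(n'x) dx = ∫_0^π cos(nx)cos(n'x) dx = 0; and by product-to-sum, ∫_0^π sin(nx)cos(n'x) dx = ½∫_0^π [sin((n+n')x) + sin((n−n')x)] dx, which is 0 when n+n' is even and 2n/(n²−n'²) when n+n' is odd (it need not vanish on (0, π)).
  u² squared terms: (-3)²·∫cos(3x)² dx = 9·π/2 = 9*π/2;  (2)²·∫sin(x)² dx = 4·π/2 = 2*π.
  u² cross terms: 2·(-3)·(2)·∫cos(3x)·sin(x) dx = -12·(0) = 0.
  So ∫_0^π u² dx = 9*π/2 + 2*π + 0 = 13*π/2.
  (u')² squared terms: (2)²·∫cos(x)² dx = 4·π/2 = 2*π;  (9)²·∫sin(3x)² dx = 81·π/2 = 81*π/2.
  (u')² cross terms: 2·(2)·(9)·∫cos(x)·sin(3x) dx = 36·(0) = 0.
  So ∫_0^π (u')² dx = 2*π + 81*π/2 + 0 = 85*π/2.
||u||_{H^1}^2 = (13*π/2) + (85*π/2) = 49*π.


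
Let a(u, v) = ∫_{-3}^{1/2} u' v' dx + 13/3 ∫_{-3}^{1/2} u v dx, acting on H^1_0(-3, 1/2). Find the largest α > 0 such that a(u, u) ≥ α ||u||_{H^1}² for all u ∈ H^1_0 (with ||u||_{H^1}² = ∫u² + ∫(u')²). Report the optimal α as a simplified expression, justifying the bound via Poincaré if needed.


α = 1

Coercivity of a(·,·) on H^1_0(-3, 1/2) means a(u, u) ≥ α ||u||_{H^1}² for every u ∈ H^1_0.
The interval has length L = 7/2, and Poincaré/coercivity depend only on L. Here a(u, u) = ∫(u')² + (13/3)·∫u².
Here c = 13/3 ≥ 1, so a(u,u) = ∫(u')² + c∫u² ≥ ∫(u')² + ∫u² = ||u||_{H^1}², i.e. α = 1 works. No larger α is possible: a(u,u) ≥ α||u||_{H^1}² means (1−α)∫(u')² ≥ (α−c)∫u², and for the modes u_n = sin(nπ(x−x₀)/L) (x₀ the left endpoint) one has ∫u_n²/∫(u_n')² = (L/(nπ))² → 0, so a(u_n,u_n)/||u_n||_{H^1}² → 1. Hence the optimal constant is α = 1.
Therefore α = 1.


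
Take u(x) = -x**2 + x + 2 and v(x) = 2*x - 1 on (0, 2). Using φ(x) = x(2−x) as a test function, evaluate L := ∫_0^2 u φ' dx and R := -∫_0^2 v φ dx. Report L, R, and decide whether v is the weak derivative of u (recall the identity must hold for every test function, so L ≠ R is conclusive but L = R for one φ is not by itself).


LHS = 4/3, RHS = -4/3. No, v is not the weak derivative of u.

u(x) = -x**2 + x + 2, classical derivative u'(x) = 1 - 2*x.
φ(x) = x(2−x), so φ'(x) = 2 - 2*x.
Note φ(0) = φ(2) = 0, so the boundary term u·φ vanishes.
LHS = ∫_0^2 u(x) φ'(x) dx = ∫_0^2 (2*x^3 - 4*x^2 - 2*x + 4) dx. Term by term:
  ∫_0^2 2*x^3 dx = 8;  ∫_0^2 -4*x^2 dx = -32/3;  ∫_0^2 -2*x dx = -4;
  ∫_0^2 4 dx = 8.
Sum: 8 − 32/3 − 4 + 8 = 4/3.
So LHS = 4/3.
∫_0^2 v(x) φ(x) dx = ∫_0^2 (-2*x^3 + 5*x^2 - 2*x) dx. Term by term:
  ∫_0^2 -2*x^3 dx = -8;  ∫_0^2 5*x^2 dx = 40/3;  ∫_0^2 -2*x dx = -4.
Sum: -8 + 40/3 − 4 = 4/3.
So RHS = -∫_0^2 v(x) φ(x) dx = -4/3.
LHS − RHS = 8/3 ≠ 0, so the identity fails.
(For a valid weak derivative the identity must hold for EVERY test function, in particular this one. The failure shows v is NOT the weak derivative of u.)
Correct weak derivative would be u'(x) = 1 - 2*x.


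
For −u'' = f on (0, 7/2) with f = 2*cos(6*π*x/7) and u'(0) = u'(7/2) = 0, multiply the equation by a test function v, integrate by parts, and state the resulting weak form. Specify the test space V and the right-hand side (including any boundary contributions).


V = H^1(0, 7/2) (no boundary constraint on v; u is determined up to an additive constant); weak form: ∫_0^7/2 u'v' dx = ∫_0^7/2 (2*cos(6*π*x/7)) v dx for all v ∈ V.

Multiply both sides by a test function v and integrate from 0 to 7/2:
  ∫_0^7/2 −u''(x) v(x) dx = ∫_0^7/2 f(x) v(x) dx.
Integrate the LHS by parts once:
  ∫_0^7/2 −u'' v dx = −[u'(x) v(x)]_0^7/2 + ∫_0^7/2 u'(x) v'(x) dx.
Thus ∫_0^7/2 u'(x) v'(x) dx = ∫_0^7/2 f(x) v(x) dx + [u'(x) v(x)]_0^7/2.
Choose V so that boundary terms are either known or forced to vanish.
u has homogeneous Neumann: u'(0) = u'(7/2) = 0. So [u' v]_0^7/2 = 0·v(7/2) − 0·v(0) = 0 for any v; take V = H^1(0, 7/2).
Weak formulation: find u (satisfying any essential BC) such that ∫_0^7/2 u'(x) v'(x) dx = ∫_0^7/2 f v dx for all v ∈ V (homogeneous Neumann, so boundary terms vanish).
Substituting f(x) = 2*cos(6*π*x/7), the right-hand side is ∫_0^7/2 (2*cos(6*π*x/7)) v dx.
Compatibility check (pure Neumann): taking v ≡ 1 ∈ V gives 0 = ∫_0^7/2 f dx + (0) − (0), i.e. ∫_0^7/2 f dx must equal u'(0) − u'(7/2) = 0. Indeed ∫_0^7/2 (2*cos(6*π*x/7)) dx = 0, so the data are compatible. The solution is then unique only up to an additive constant (fix it e.g. by requiring ∫_0^7/2 u dx = 0).


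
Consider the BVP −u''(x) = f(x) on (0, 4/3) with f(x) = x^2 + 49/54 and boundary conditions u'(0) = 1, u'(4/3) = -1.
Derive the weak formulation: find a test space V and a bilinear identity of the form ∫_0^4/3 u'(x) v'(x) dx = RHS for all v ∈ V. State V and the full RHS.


V = H^1(0, 4/3) (v unrestricted at boundary; u is determined up to an additive constant); weak form: ∫_0^4/3 u'v' dx = ∫_0^4/3 (x^2 + 49/54) v dx − v(4/3) − v(0) for all v ∈ V.

Multiply both sides by a test function v and integrate from 0 to 4/3:
  ∫_0^4/3 −u''(x) v(x) dx = ∫_0^4/3 f(x) v(x) dx.
Integrate the LHS by parts once:
  ∫_0^4/3 −u'' v dx = −[u'(x) v(x)]_0^4/3 + ∫_0^4/3 u'(x) v'(x) dx.
Thus ∫_0^4/3 u'(x) v'(x) dx = ∫_0^4/3 f(x) v(x) dx + [u'(x) v(x)]_0^4/3.
Choose V so that boundary terms are either known or forced to vanish.
u has inhomogeneous Neumann u'(0) = 1, u'(4/3) = -1. [u' v]_0^4/3 = (-1)·v(4/3) − (1)·v(0) = − v(4/3) − v(0). Take V = H^1(0, 4/3); boundary term becomes part of RHS.
Weak formulation: find u (satisfying any essential BC) such that ∫_0^4/3 u'(x) v'(x) dx = ∫_0^4/3 f v dx − v(4/3) − v(0) for all v ∈ V (Neumann data are natural BCs: they enter the RHS as boundary terms).
Substituting f(x) = x^2 + 49/54, the right-hand side is ∫_0^4/3 (x^2 + 49/54) v dx − v(4/3) − v(0).
Compatibility check (pure Neumann): taking v ≡ 1 ∈ V gives 0 = ∫_0^4/3 f dx + (-1) − (1), i.e. ∫_0^4/3 f dx must equal u'(0) − u'(4/3) = 2. Indeed ∫_0^4/3 (x^2 + 49/54) dx = 2, so the data are compatible. The solution is then unique only up to an additive constant (fix it e.g. by requiring ∫_0^4/3 u dx = 0).


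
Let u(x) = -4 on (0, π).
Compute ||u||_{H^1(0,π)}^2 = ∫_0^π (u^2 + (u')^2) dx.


||u||_{H^1(0,π)}^2 = 16*π

u'(x) = 0.
Expand u² and (u')² and integrate term by term on (0, π), using: for integers n ≥ 1, ∫_0^π sin²(nx) dx = ∫_0^π cos²(nx) dx = π/2; for n ≠ n', ∫_0^π sin(nx)sin(n'x) dx = ∫_0^π cos(nx)cos(n'x) dx = 0; and by product-to-sum, ∫_0^π sin(nx)cos(n'x) dx = ½∫_0^π [sin((n+n')x) + sin((n−n')x)] dx, which is 0 when n+n' is even and 2n/(n²−n'²) when n+n' is odd (it need not vanish on (0, π)). For the constant mode: ∫_0^π 1 dx = π, ∫_0^π cos(nx) dx = 0, ∫_0^π sin(nx) dx = (1−(−1)^n)/n.
  u² squared terms: (-4)²·∫1 dx = 16·π = 16*π.
  So ∫_0^π u² dx = 16*π.
  u' ≡ 0, so ∫_0^π (u')² dx = 0.
||u||_{H^1}^2 = (16*π) + (0) = 16*π.


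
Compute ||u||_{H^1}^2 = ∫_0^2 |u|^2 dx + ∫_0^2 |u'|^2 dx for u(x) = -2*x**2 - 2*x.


||u||_{H^1}^2 = 2264/15

The H^1 norm (squared) on an interval (0, L) is
  ||u||_{H^1}^2 = ∫_0^L u(x)^2 dx + ∫_0^L u'(x)^2 dx.
Compute u'(x) = -4*x - 2.
Then u(x)^2 = 4*x**4 + 8*x**3 + 4*x**2 and u'(x)^2 = 16*x**2 + 16*x + 4.
Integrate each monomial from 0 to 2 using ∫_0^2 c·x^n dx = c·2^(n+1)/(n+1):
  ∫_0^2 u(x)^2 dx = ∫_0^2 (4*x^4 + 8*x^3 + 4*x^2) dx. Term by term:
    ∫_0^2 4*x^4 dx = 128/5;  ∫_0^2 8*x^3 dx = 32;  ∫_0^2 4*x^2 dx = 32/3.
  Sum: 128/5 + 32 + 32/3 = 1024/15.
  ∫_0^2 u'(x)^2 dx = ∫_0^2 (16*x^2 + 16*x + 4) dx. Term by term:
    ∫_0^2 16*x^2 dx = 128/3;  ∫_0^2 16*x dx = 32;  ∫_0^2 4 dx = 8.
  Sum: 128/3 + 32 + 8 = 248/3.
Adding: ||u||_{H^1}^2 = 1024/15 + 248/3 = 2264/15.


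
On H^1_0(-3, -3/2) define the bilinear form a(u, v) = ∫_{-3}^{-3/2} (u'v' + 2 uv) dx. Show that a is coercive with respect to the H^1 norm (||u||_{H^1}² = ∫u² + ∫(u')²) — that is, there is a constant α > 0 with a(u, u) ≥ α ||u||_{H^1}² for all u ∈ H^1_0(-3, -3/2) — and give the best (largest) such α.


α = 1

Coercivity of a(·,·) on H^1_0(-3, -3/2) means a(u, u) ≥ α ||u||_{H^1}² for every u ∈ H^1_0.
The interval has length L = 3/2, and Poincaré/coercivity depend only on L. Here a(u, u) = ∫(u')² + (2)·∫u².
Here c = 2 ≥ 1, so a(u,u) = ∫(u')² + c∫u² ≥ ∫(u')² + ∫u² = ||u||_{H^1}², i.e. α = 1 works. No larger α is possible: a(u,u) ≥ α||u||_{H^1}² means (1−α)∫(u')² ≥ (α−c)∫u², and for the modes u_n = sin(nπ(x−x₀)/L) (x₀ the left endpoint) one has ∫u_n²/∫(u_n')² = (L/(nπ))² → 0, so a(u_n,u_n)/||u_n||_{H^1}² → 1. Hence the optimal constant is α = 1.
Therefore α = 1.


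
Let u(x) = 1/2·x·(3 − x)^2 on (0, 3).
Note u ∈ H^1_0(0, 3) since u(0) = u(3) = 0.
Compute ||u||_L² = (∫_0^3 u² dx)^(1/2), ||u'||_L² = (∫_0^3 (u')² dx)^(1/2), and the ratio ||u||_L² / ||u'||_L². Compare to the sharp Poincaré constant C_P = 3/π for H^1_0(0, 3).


||u||_L² / ||u'||_L² = 3*sqrt(14)/14 < C_P = 3/π.

u(x) = 1/2·x·(3 − x)^2, so u'(x) = 3*(x - 3)*(x - 1)/2.
u(x) = 1/2·x·(3 − x)^2 vanishes at x = 0 and x = 3, so u ∈ H^1_0(0, 3). Differentiate via the product rule and integrate the resulting polynomials term by term.
  ∫_0^3 u² dx = ∫_0^3 (x^6/4 - 3*x^5 + 27*x^4/2 - 27*x^3 + 81*x^2/4) dx. Term by term:
    ∫_0^3 x^6/4 dx = 2187/28;  ∫_0^3 -3*x^5 dx = -729/2;  ∫_0^3 27*x^4/2 dx = 6561/10;
    ∫_0^3 -27*x^3 dx = -2187/4;  ∫_0^3 81*x^2/4 dx = 729/4.
  Sum: 2187/28 − 729/2 + 6561/10 − 2187/4 + 729/4 = 729/140.
  ∫_0^3 (u')² dx = ∫_0^3 (9*x^4/4 - 18*x^3 + 99*x^2/2 - 54*x + 81/4) dx. Term by term:
    ∫_0^3 9*x^4/4 dx = 2187/20;  ∫_0^3 -18*x^3 dx = -729/2;  ∫_0^3 99*x^2/2 dx = 891/2;
    ∫_0^3 -54*x dx = -243;  ∫_0^3 81/4 dx = 243/4.
  Sum: 2187/20 − 729/2 + 891/2 − 243 + 243/4 = 81/10.
∫_0^3 u² dx = 729/140, so ||u||_L² = 27*sqrt(35)/70.
∫_0^3 (u')² dx = 81/10, so ||u'||_L² = 9*sqrt(10)/10.
Ratio ||u||_L² / ||u'||_L² = 3*sqrt(14)/14.
Sharp Poincaré constant on H^1_0(0, 3) is C_P = L/π = 3/π, achieved by sin(π/3·x).
A polynomial bump cannot attain the sharp Poincaré constant (only the first sine eigenfunction does), so the ratio is strictly less than C_P, consistent with ||u||_L² ≤ C_P ||u'||_L².


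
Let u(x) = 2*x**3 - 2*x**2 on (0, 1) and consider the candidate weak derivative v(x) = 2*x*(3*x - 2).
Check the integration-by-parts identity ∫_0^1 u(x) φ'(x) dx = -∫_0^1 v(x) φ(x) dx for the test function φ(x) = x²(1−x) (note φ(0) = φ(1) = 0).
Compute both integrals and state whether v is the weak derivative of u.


LHS = 0, RHS = 0. Yes, v = u' weakly.

u(x) = 2*x**3 - 2*x**2, classical derivative u'(x) = 6*x**2 - 4*x.
φ(x) = x²(1−x), so φ'(x) = x*(2 - 3*x).
Note φ(0) = φ(1) = 0, so the boundary term u·φ vanishes.
LHS = ∫_0^1 u(x) φ'(x) dx = ∫_0^1 (-6*x^5 + 10*x^4 - 4*x^3) dx. Term by term:
  ∫_0^1 -6*x^5 dx = -1;  ∫_0^1 10*x^4 dx = 2;  ∫_0^1 -4*x^3 dx = -1.
Sum: -1 + 2 − 1 = 0.
So LHS = 0.
∫_0^1 v(x) φ(x) dx = ∫_0^1 (-6*x^5 + 10*x^4 - 4*x^3) dx. Term by term:
  ∫_0^1 -6*x^5 dx = -1;  ∫_0^1 10*x^4 dx = 2;  ∫_0^1 -4*x^3 dx = -1.
Sum: -1 + 2 − 1 = 0.
So RHS = -∫_0^1 v(x) φ(x) dx = 0.
LHS = RHS, so the identity holds for this test φ.
Moreover u is smooth here and v(x) = u'(x) = 6*x**2 - 4*x pointwise, so the identity holds for every test function. Hence v is the weak derivative of u.


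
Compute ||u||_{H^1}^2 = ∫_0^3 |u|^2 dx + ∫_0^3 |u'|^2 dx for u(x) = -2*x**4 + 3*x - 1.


||u||_{H^1}^2 = 930714/35

The H^1 norm (squared) on an interval (0, L) is
  ||u||_{H^1}^2 = ∫_0^L u(x)^2 dx + ∫_0^L u'(x)^2 dx.
Compute u'(x) = 3 - 8*x**3.
Then u(x)^2 = 4*x**8 - 12*x**5 + 4*x**4 + 9*x**2 - 6*x + 1 and u'(x)^2 = 64*x**6 - 48*x**3 + 9.
Integrate each monomial from 0 to 3 using ∫_0^3 c·x^n dx = c·3^(n+1)/(n+1):
  ∫_0^3 u(x)^2 dx = ∫_0^3 (4*x^8 - 12*x^5 + 4*x^4 + 9*x^2 - 6*x + 1) dx. Term by term:
    ∫_0^3 4*x^8 dx = 8748;  ∫_0^3 -12*x^5 dx = -1458;  ∫_0^3 4*x^4 dx = 972/5;
    ∫_0^3 9*x^2 dx = 81;  ∫_0^3 -6*x dx = -27;  ∫_0^3 1 dx = 3.
  Sum: 8748 − 1458 + 972/5 + 81 − 27 + 3 = 37707/5.
  ∫_0^3 u'(x)^2 dx = ∫_0^3 (64*x^6 - 48*x^3 + 9) dx. Term by term:
    ∫_0^3 64*x^6 dx = 139968/7;  ∫_0^3 -48*x^3 dx = -972;  ∫_0^3 9 dx = 27.
  Sum: 139968/7 − 972 + 27 = 133353/7.
Adding: ||u||_{H^1}^2 = 37707/5 + 133353/7 = 930714/35.


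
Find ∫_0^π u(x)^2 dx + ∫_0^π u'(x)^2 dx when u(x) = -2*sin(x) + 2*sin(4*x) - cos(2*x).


||u||_{H^1(0,π)}^2 = -40/3 + 81*π/2

u'(x) = 2*sin(2*x) - 2*cos(x) + 8*cos(4*x).
Expand u² and (u')² and integrate term by term on (0, π), using: for integers n ≥ 1, ∫_0^π sin²(nx) dx = ∫_0^π cos²(nx) dx = π/2; for n ≠ n', ∫_0^π sin(nx)sin(n'x) dx = ∫_0^π cos(nx)cos(n'x) dx = 0; and by product-to-sum, ∫_0^π sin(nx)cos(n'x) dx = ½∫_0^π [sin((n+n')x) + sin((n−n')x)] dx, which is 0 when n+n' is even and 2n/(n²−n'²) when n+n' is odd (it need not vanish on (0, π)).
  u² squared terms: (-1)²·∫cos(2x)² dx = 1·π/2 = π/2;  (-2)²·∫sin(x)² dx = 4·π/2 = 2*π;  (2)²·∫sin(4x)² dx = 4·π/2 = 2*π.
  u² cross terms: 2·(-1)·(-2)·∫cos(2x)·sin(x) dx = 4·(-2/3) = -8/3;  2·(-1)·(2)·∫cos(2x)·sin(4x) dx = -4·(0) = 0;  2·(-2)·(2)·∫sin(x)·sin(4x) dx = -8·(0) = 0.
  So ∫_0^π u² dx = π/2 + 2*π + 2*π − 8/3 + 0 + 0 = -8/3 + 9*π/2.
  (u')² squared terms: (-2)²·∫cos(x)² dx = 4·π/2 = 2*π;  (2)²·∫sin(2x)² dx = 4·π/2 = 2*π;  (8)²·∫cos(4x)² dx = 64·π/2 = 32*π.
  (u')² cross terms: 2·(-2)·(2)·∫cos(x)·sin(2x) dx = -8·(4/3) = -32/3;  2·(-2)·(8)·∫cos(x)·cos(4x) dx = -32·(0) = 0;  2·(2)·(8)·∫sin(2x)·cos(4x) dx = 32·(0) = 0.
  So ∫_0^π (u')² dx = 2*π + 2*π + 32*π − 32/3 + 0 + 0 = -32/3 + 36*π.
||u||_{H^1}^2 = (-8/3 + 9*π/2) + (-32/3 + 36*π) = -40/3 + 81*π/2.


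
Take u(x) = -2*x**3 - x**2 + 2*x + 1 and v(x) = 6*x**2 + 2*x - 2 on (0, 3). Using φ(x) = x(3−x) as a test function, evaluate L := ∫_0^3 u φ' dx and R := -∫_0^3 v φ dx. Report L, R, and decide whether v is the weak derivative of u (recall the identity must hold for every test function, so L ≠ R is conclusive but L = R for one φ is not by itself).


LHS = 387/5, RHS = -387/5. No, v is not the weak derivative of u.

u(x) = -2*x**3 - x**2 + 2*x + 1, classical derivative u'(x) = -6*x**2 - 2*x + 2.
φ(x) = x(3−x), so φ'(x) = 3 - 2*x.
Note φ(0) = φ(3) = 0, so the boundary term u·φ vanishes.
LHS = ∫_0^3 u(x) φ'(x) dx = ∫_0^3 (4*x^4 - 4*x^3 - 7*x^2 + 4*x + 3) dx. Term by term:
  ∫_0^3 4*x^4 dx = 972/5;  ∫_0^3 -4*x^3 dx = -81;  ∫_0^3 -7*x^2 dx = -63;
  ∫_0^3 4*x dx = 18;  ∫_0^3 3 dx = 9.
Sum: 972/5 − 81 − 63 + 18 + 9 = 387/5.
So LHS = 387/5.
∫_0^3 v(x) φ(x) dx = ∫_0^3 (-6*x^4 + 16*x^3 + 8*x^2 - 6*x) dx. Term by term:
  ∫_0^3 -6*x^4 dx = -1458/5;  ∫_0^3 16*x^3 dx = 324;  ∫_0^3 8*x^2 dx = 72;
  ∫_0^3 -6*x dx = -27.
Sum: -1458/5 + 324 + 72 − 27 = 387/5.
So RHS = -∫_0^3 v(x) φ(x) dx = -387/5.
LHS − RHS = 774/5 ≠ 0, so the identity fails.
(For a valid weak derivative the identity must hold for EVERY test function, in particular this one. The failure shows v is NOT the weak derivative of u.)
Correct weak derivative would be u'(x) = -6*x**2 - 2*x + 2.


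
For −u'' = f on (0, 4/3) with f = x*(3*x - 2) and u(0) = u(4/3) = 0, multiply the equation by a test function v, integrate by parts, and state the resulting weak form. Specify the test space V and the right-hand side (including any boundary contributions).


V = H^1_0(0, 4/3) (so v(0) = v(4/3) = 0); weak form: ∫_0^4/3 u'v' dx = ∫_0^4/3 (x*(3*x - 2)) v dx for all v ∈ V.

Multiply both sides by a test function v and integrate from 0 to 4/3:
  ∫_0^4/3 −u''(x) v(x) dx = ∫_0^4/3 f(x) v(x) dx.
Integrate the LHS by parts once:
  ∫_0^4/3 −u'' v dx = −[u'(x) v(x)]_0^4/3 + ∫_0^4/3 u'(x) v'(x) dx.
Thus ∫_0^4/3 u'(x) v'(x) dx = ∫_0^4/3 f(x) v(x) dx + [u'(x) v(x)]_0^4/3.
Choose V so that boundary terms are either known or forced to vanish.
u is Dirichlet: u(0) = u(4/3) = 0. Let V = H^1_0(0, 4/3); then v(0) = v(4/3) = 0, and [u' v]_0^4/3 = 0.
Weak formulation: find u (satisfying any essential BC) such that ∫_0^4/3 u'(x) v'(x) dx = ∫_0^4/3 f v dx for all v ∈ V.
Substituting f(x) = x*(3*x - 2), the right-hand side is ∫_0^4/3 (x*(3*x - 2)) v dx.


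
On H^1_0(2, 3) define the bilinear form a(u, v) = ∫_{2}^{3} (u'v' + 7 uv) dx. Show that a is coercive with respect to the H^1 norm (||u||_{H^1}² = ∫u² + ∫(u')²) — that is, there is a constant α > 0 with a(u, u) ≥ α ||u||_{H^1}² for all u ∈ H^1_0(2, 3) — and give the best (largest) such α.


α = 1

Coercivity of a(·,·) on H^1_0(2, 3) means a(u, u) ≥ α ||u||_{H^1}² for every u ∈ H^1_0.
The interval has length L = 1, and Poincaré/coercivity depend only on L. Here a(u, u) = ∫(u')² + (7)·∫u².
Here c = 7 ≥ 1, so a(u,u) = ∫(u')² + c∫u² ≥ ∫(u')² + ∫u² = ||u||_{H^1}², i.e. α = 1 works. No larger α is possible: a(u,u) ≥ α||u||_{H^1}² means (1−α)∫(u')² ≥ (α−c)∫u², and for the modes u_n = sin(nπ(x−x₀)/L) (x₀ the left endpoint) one has ∫u_n²/∫(u_n')² = (L/(nπ))² → 0, so a(u_n,u_n)/||u_n||_{H^1}² → 1. Hence the optimal constant is α = 1.
Therefore α = 1.


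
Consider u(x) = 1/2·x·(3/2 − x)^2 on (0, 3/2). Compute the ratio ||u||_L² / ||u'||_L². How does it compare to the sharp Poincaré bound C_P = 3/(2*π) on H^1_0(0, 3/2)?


||u||_L² / ||u'||_L² = 3*sqrt(14)/28 < C_P = 3/(2*π).

u(x) = 1/2·x·(3/2 − x)^2, so u'(x) = 3*x^2/2 - 3*x + 9/8.
u(x) = 1/2·x·(3/2 − x)^2 vanishes at x = 0 and x = 3/2, so u ∈ H^1_0(0, 3/2). Differentiate via the product rule and integrate the resulting polynomials term by term.
  ∫_0^3/2 u² dx = ∫_0^3/2 (x^6/4 - 3*x^5/2 + 27*x^4/8 - 27*x^3/8 + 81*x^2/64) dx. Term by term:
    ∫_0^3/2 x^6/4 dx = 2187/3584;  ∫_0^3/2 -3*x^5/2 dx = -729/256;  ∫_0^3/2 27*x^4/8 dx = 6561/1280;
    ∫_0^3/2 -27*x^3/8 dx = -2187/512;  ∫_0^3/2 81*x^2/64 dx = 729/512.
  Sum: 2187/3584 − 729/256 + 6561/1280 − 2187/512 + 729/512 = 729/17920.
  ∫_0^3/2 (u')² dx = ∫_0^3/2 (9*x^4/4 - 9*x^3 + 99*x^2/8 - 27*x/4 + 81/64) dx. Term by term:
    ∫_0^3/2 9*x^4/4 dx = 2187/640;  ∫_0^3/2 -9*x^3 dx = -729/64;  ∫_0^3/2 99*x^2/8 dx = 891/64;
    ∫_0^3/2 -27*x/4 dx = -243/32;  ∫_0^3/2 81/64 dx = 243/128.
  Sum: 2187/640 − 729/64 + 891/64 − 243/32 + 243/128 = 81/320.
∫_0^3/2 u² dx = 729/17920, so ||u||_L² = 27*sqrt(70)/1120.
∫_0^3/2 (u')² dx = 81/320, so ||u'||_L² = 9*sqrt(5)/40.
Ratio ||u||_L² / ||u'||_L² = 3*sqrt(14)/28.
Sharp Poincaré constant on H^1_0(0, 3/2) is C_P = L/π = 3/(2*π), achieved by sin(2*π/3·x).
A polynomial bump cannot attain the sharp Poincaré constant (only the first sine eigenfunction does), so the ratio is strictly less than C_P, consistent with ||u||_L² ≤ C_P ||u'||_L².


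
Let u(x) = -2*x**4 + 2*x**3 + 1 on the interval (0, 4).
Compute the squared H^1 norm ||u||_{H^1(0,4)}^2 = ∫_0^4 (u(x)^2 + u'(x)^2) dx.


||u||_{H^1}^2 = 47693804/315

The H^1 norm (squared) on an interval (0, L) is
  ||u||_{H^1}^2 = ∫_0^L u(x)^2 dx + ∫_0^L u'(x)^2 dx.
Compute u'(x) = -8*x**3 + 6*x**2.
Then u(x)^2 = 4*x**8 - 8*x**7 + 4*x**6 - 4*x**4 + 4*x**3 + 1 and u'(x)^2 = 64*x**6 - 96*x**5 + 36*x**4.
Integrate each monomial from 0 to 4 using ∫_0^4 c·x^n dx = c·4^(n+1)/(n+1):
  ∫_0^4 u(x)^2 dx = ∫_0^4 (4*x^8 - 8*x^7 + 4*x^6 - 4*x^4 + 4*x^3 + 1) dx. Term by term:
    ∫_0^4 4*x^8 dx = 1048576/9;  ∫_0^4 -8*x^7 dx = -65536;  ∫_0^4 4*x^6 dx = 65536/7;
    ∫_0^4 -4*x^4 dx = -4096/5;  ∫_0^4 4*x^3 dx = 256;  ∫_0^4 1 dx = 4.
  Sum: 1048576/9 − 65536 + 65536/7 − 4096/5 + 256 + 4 = 18829292/315.
  ∫_0^4 u'(x)^2 dx = ∫_0^4 (64*x^6 - 96*x^5 + 36*x^4) dx. Term by term:
    ∫_0^4 64*x^6 dx = 1048576/7;  ∫_0^4 -96*x^5 dx = -65536;  ∫_0^4 36*x^4 dx = 36864/5.
  Sum: 1048576/7 − 65536 + 36864/5 = 3207168/35.
Adding: ||u||_{H^1}^2 = 18829292/315 + 3207168/35 = 47693804/315.


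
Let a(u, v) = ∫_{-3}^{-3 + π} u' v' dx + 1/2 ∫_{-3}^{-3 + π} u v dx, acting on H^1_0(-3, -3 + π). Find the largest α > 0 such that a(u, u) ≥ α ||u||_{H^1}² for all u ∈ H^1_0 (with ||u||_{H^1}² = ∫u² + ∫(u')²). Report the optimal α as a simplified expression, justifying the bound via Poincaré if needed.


α = 3/4

Coercivity of a(·,·) on H^1_0(-3, -3 + π) means a(u, u) ≥ α ||u||_{H^1}² for every u ∈ H^1_0.
The interval has length L = π, and Poincaré/coercivity depend only on L. Here a(u, u) = ∫(u')² + (1/2)·∫u².
Here 0 < c = 1/2 < 1. The condition a(u,u) ≥ α||u||_{H^1}² reads (1−α)∫(u')² ≥ (α−c)∫u². Any admissible α is ≤ 1 (rapidly oscillating u have ∫u²/∫(u')² → 0), and α = 1 would force 0 ≥ (1−c)∫u², impossible since c < 1; so 1−α > 0. By the sharp Poincaré inequality on H^1_0 of an interval of length L, ∫(u')² ≥ (π/L)²∫u² with equality for the first sine mode sin(π(x−x₀)/L) (x₀ the left endpoint), so the inequality holds for all u iff (1−α)(π/L)² ≥ α − c, i.e. α ≤ ((π/L)² + c)/((π/L)² + 1) = (1 + c(L/π)²)/(1 + (L/π)²). With (π/L)² = 1 and c = 1/2, the largest admissible constant is α = ((π/L)² + c)/((π/L)² + 1).
Simplifying, α = 3/4.


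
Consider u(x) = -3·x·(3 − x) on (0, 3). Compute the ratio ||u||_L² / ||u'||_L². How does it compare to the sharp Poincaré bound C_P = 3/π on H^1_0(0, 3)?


||u||_L² / ||u'||_L² = 3*sqrt(10)/10 < C_P = 3/π.

u(x) = -3·x·(3 − x), so u'(x) = 6*x - 9.
u(x) = -3·x·(3 − x) vanishes at x = 0 and x = 3, so u ∈ H^1_0(0, 3). Differentiate via the product rule and integrate the resulting polynomials term by term.
  ∫_0^3 u² dx = ∫_0^3 (9*x^4 - 54*x^3 + 81*x^2) dx. Term by term:
    ∫_0^3 9*x^4 dx = 2187/5;  ∫_0^3 -54*x^3 dx = -2187/2;  ∫_0^3 81*x^2 dx = 729.
  Sum: 2187/5 − 2187/2 + 729 = 729/10.
  ∫_0^3 (u')² dx = ∫_0^3 (36*x^2 - 108*x + 81) dx. Term by term:
    ∫_0^3 36*x^2 dx = 324;  ∫_0^3 -108*x dx = -486;  ∫_0^3 81 dx = 243.
  Sum: 324 − 486 + 243 = 81.
∫_0^3 u² dx = 729/10, so ||u||_L² = 27*sqrt(10)/10.
∫_0^3 (u')² dx = 81, so ||u'||_L² = 9.
Ratio ||u||_L² / ||u'||_L² = 3*sqrt(10)/10.
Sharp Poincaré constant on H^1_0(0, 3) is C_P = L/π = 3/π, achieved by sin(π/3·x).
A polynomial bump cannot attain the sharp Poincaré constant (only the first sine eigenfunction does), so the ratio is strictly less than C_P, consistent with ||u||_L² ≤ C_P ||u'||_L².


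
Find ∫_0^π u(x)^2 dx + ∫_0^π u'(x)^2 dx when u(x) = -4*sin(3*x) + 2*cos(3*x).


||u||_{H^1(0,π)}^2 = 100*π

u'(x) = -6*sin(3*x) - 12*cos(3*x).
Expand u² and (u')² and integrate term by term on (0, π), using: for integers n ≥ 1, ∫_0^π sin²(nx) dx = ∫_0^π cos²(nx) dx = π/2; for n ≠ n', ∫_0^π sin(nx)sin(n'x) dx = ∫_0^π cos(nx)cos(n'x) dx = 0; and by product-to-sum, ∫_0^π sin(nx)cos(n'x) dx = ½∫_0^π [sin((n+n')x) + sin((n−n')x)] dx, which is 0 when n+n' is even and 2n/(n²−n'²) when n+n' is odd (it need not vanish on (0, π)).
  u² squared terms: (-4)²·∫sin(3x)² dx = 16·π/2 = 8*π;  (2)²·∫cos(3x)² dx = 4·π/2 = 2*π.
  u² cross terms: 2·(-4)·(2)·∫sin(3x)·cos(3x) dx = -16·(0) = 0.
  So ∫_0^π u² dx = 8*π + 2*π + 0 = 10*π.
  (u')² squared terms: (-12)²·∫cos(3x)² dx = 144·π/2 = 72*π;  (-6)²·∫sin(3x)² dx = 36·π/2 = 18*π.
  (u')² cross terms: 2·(-12)·(-6)·∫cos(3x)·sin(3x) dx = 144·(0) = 0.
  So ∫_0^π (u')² dx = 72*π + 18*π + 0 = 90*π.
||u||_{H^1}^2 = (10*π) + (90*π) = 100*π.


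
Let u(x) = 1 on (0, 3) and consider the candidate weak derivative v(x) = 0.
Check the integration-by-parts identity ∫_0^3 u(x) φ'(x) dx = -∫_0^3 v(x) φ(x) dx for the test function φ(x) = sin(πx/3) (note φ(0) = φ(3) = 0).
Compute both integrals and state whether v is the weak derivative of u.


LHS = 0, RHS = 0. Yes, v = u' weakly.

u(x) = 1, classical derivative u'(x) = 0.
φ(x) = sin(πx/3), so φ'(x) = π*cos(π*x/3)/3.
Note φ(0) = φ(3) = 0, so the boundary term u·φ vanishes.
LHS = ∫_0^3 u(x) φ'(x) dx = ∫_0^3 (π*cos(π*x/3)/3) dx. Term by term:
  ∫_0^3 π*cos(π*x/3)/3 dx = 0.
So LHS = 0.
∫_0^3 v(x) φ(x) dx = ∫_0^3 (0) dx. Term by term:
  ∫_0^3 0 dx = 0.
So RHS = -∫_0^3 v(x) φ(x) dx = 0.
LHS = RHS, so the identity holds for this test φ.
Moreover u is smooth here and v(x) = u'(x) = 0 pointwise, so the identity holds for every test function. Hence v is the weak derivative of u.


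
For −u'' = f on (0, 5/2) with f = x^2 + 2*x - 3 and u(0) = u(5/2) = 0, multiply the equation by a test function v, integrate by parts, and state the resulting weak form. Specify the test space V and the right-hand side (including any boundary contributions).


V = H^1_0(0, 5/2) (so v(0) = v(5/2) = 0); weak form: ∫_0^5/2 u'v' dx = ∫_0^5/2 (x^2 + 2*x - 3) v dx for all v ∈ V.

Multiply both sides by a test function v and integrate from 0 to 5/2:
  ∫_0^5/2 −u''(x) v(x) dx = ∫_0^5/2 f(x) v(x) dx.
Integrate the LHS by parts once:
  ∫_0^5/2 −u'' v dx = −[u'(x) v(x)]_0^5/2 + ∫_0^5/2 u'(x) v'(x) dx.
Thus ∫_0^5/2 u'(x) v'(x) dx = ∫_0^5/2 f(x) v(x) dx + [u'(x) v(x)]_0^5/2.
Choose V so that boundary terms are either known or forced to vanish.
u is Dirichlet: u(0) = u(5/2) = 0. Let V = H^1_0(0, 5/2); then v(0) = v(5/2) = 0, and [u' v]_0^5/2 = 0.
Weak formulation: find u (satisfying any essential BC) such that ∫_0^5/2 u'(x) v'(x) dx = ∫_0^5/2 f v dx for all v ∈ V.
Substituting f(x) = x^2 + 2*x - 3, the right-hand side is ∫_0^5/2 (x^2 + 2*x - 3) v dx.


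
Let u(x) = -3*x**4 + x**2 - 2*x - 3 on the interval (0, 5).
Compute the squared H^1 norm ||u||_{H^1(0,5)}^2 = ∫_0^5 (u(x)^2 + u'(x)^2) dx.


||u||_{H^1}^2 = 73783540/21

The H^1 norm (squared) on an interval (0, L) is
  ||u||_{H^1}^2 = ∫_0^L u(x)^2 dx + ∫_0^L u'(x)^2 dx.
Compute u'(x) = -12*x**3 + 2*x - 2.
Then u(x)^2 = 9*x**8 - 6*x**6 + 12*x**5 + 19*x**4 - 4*x**3 - 2*x**2 + 12*x + 9 and u'(x)^2 = 144*x**6 - 48*x**4 + 48*x**3 + 4*x**2 - 8*x + 4.
Integrate each monomial from 0 to 5 using ∫_0^5 c·x^n dx = c·5^(n+1)/(n+1):
  ∫_0^5 u(x)^2 dx = ∫_0^5 (9*x^8 - 6*x^6 + 12*x^5 + 19*x^4 - 4*x^3 - 2*x^2 + 12*x + 9) dx. Term by term:
    ∫_0^5 9*x^8 dx = 1953125;  ∫_0^5 -6*x^6 dx = -468750/7;  ∫_0^5 12*x^5 dx = 31250;
    ∫_0^5 19*x^4 dx = 11875;  ∫_0^5 -4*x^3 dx = -625;  ∫_0^5 -2*x^2 dx = -250/3;
    ∫_0^5 12*x dx = 150;  ∫_0^5 9 dx = 45.
  Sum: 1953125 − 468750/7 + 31250 + 11875 − 625 − 250/3 + 150 + 45 = 40504220/21.
  ∫_0^5 u'(x)^2 dx = ∫_0^5 (144*x^6 - 48*x^4 + 48*x^3 + 4*x^2 - 8*x + 4) dx. Term by term:
    ∫_0^5 144*x^6 dx = 11250000/7;  ∫_0^5 -48*x^4 dx = -30000;  ∫_0^5 48*x^3 dx = 7500;
    ∫_0^5 4*x^2 dx = 500/3;  ∫_0^5 -8*x dx = -100;  ∫_0^5 4 dx = 20.
  Sum: 11250000/7 − 30000 + 7500 + 500/3 − 100 + 20 = 33279320/21.
Adding: ||u||_{H^1}^2 = 40504220/21 + 33279320/21 = 73783540/21.


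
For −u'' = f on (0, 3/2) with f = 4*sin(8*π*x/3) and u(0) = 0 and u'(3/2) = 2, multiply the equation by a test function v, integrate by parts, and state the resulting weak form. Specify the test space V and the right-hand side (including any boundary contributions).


V = {v ∈ H^1(0, 3/2) : v(0) = 0} (test functions vanish at x = 0 where u is specified); weak form: ∫_0^3/2 u'v' dx = ∫_0^3/2 (4*sin(8*π*x/3)) v dx + 2·v(3/2) for all v ∈ V.

Multiply both sides by a test function v and integrate from 0 to 3/2:
  ∫_0^3/2 −u''(x) v(x) dx = ∫_0^3/2 f(x) v(x) dx.
Integrate the LHS by parts once:
  ∫_0^3/2 −u'' v dx = −[u'(x) v(x)]_0^3/2 + ∫_0^3/2 u'(x) v'(x) dx.
Thus ∫_0^3/2 u'(x) v'(x) dx = ∫_0^3/2 f(x) v(x) dx + [u'(x) v(x)]_0^3/2.
Choose V so that boundary terms are either known or forced to vanish.
Mixed BC: u(0) = 0 (Dirichlet) and u'(3/2) = 2 (Neumann). Define V = {v ∈ H^1(0, 3/2) : v(0) = 0}. Then [u' v]_0^3/2 = u'(3/2)·v(3/2) − u'(0)·0 = 2·v(3/2).
Weak formulation: find u (satisfying any essential BC) such that ∫_0^3/2 u'(x) v'(x) dx = ∫_0^3/2 f v dx + 2·v(3/2) for all v ∈ V (Dirichlet at 0 absorbed into V; Neumann datum at x = 3/2 contributes the boundary term).
Substituting f(x) = 4*sin(8*π*x/3), the right-hand side is ∫_0^3/2 (4*sin(8*π*x/3)) v dx + 2·v(3/2).


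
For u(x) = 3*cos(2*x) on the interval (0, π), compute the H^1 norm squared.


||u||_{H^1(0,π)}^2 = 45*π/2

u'(x) = -6*sin(2*x).
Expand u² and (u')² and integrate term by term on (0, π), using: for integers n ≥ 1, ∫_0^π sin²(nx) dx = ∫_0^π cos²(nx) dx = π/2; for n ≠ n', ∫_0^π sin(nx)sin(n'x) dx = ∫_0^π cos(nx)cos(n'x) dx = 0; and by product-to-sum, ∫_0^π sin(nx)cos(n'x) dx = ½∫_0^π [sin((n+n')x) + sin((n−n')x)] dx, which is 0 when n+n' is even and 2n/(n²−n'²) when n+n' is odd (it need not vanish on (0, π)).
  u² squared terms: (3)²·∫cos(2x)² dx = 9·π/2 = 9*π/2.
  So ∫_0^π u² dx = 9*π/2.
  (u')² squared terms: (-6)²·∫sin(2x)² dx = 36·π/2 = 18*π.
  So ∫_0^π (u')² dx = 18*π.
||u||_{H^1}^2 = (9*π/2) + (18*π) = 45*π/2.


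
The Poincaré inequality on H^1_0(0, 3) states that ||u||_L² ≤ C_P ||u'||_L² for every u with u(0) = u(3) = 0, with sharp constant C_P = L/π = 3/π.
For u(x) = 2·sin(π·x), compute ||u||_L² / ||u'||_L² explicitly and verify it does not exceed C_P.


||u||_L² / ||u'||_L² = 1/π < C_P = 3/π.

u(x) = 2·sin(π·x), so u'(x) = 2*π*cos(π*x).
Writing u(x) = A·sin(kπx/L) with A = 2 and k = 3, use ∫_0^L sin²(kπx/L) dx = L/2 and ∫_0^L cos²(kπx/L) dx = L/2.
u² = 4·sin²(π·x) and (u')² = 4*π^2·cos²(π·x), and each of sin², cos² integrates to L/2 = 3/2 over (0, 3).
∫_0^3 u² dx = 6, so ||u||_L² = sqrt(6).
∫_0^3 (u')² dx = 6*π^2, so ||u'||_L² = sqrt(6)*π.
Ratio ||u||_L² / ||u'||_L² = 1/π.
Sharp Poincaré constant on H^1_0(0, 3) is C_P = L/π = 3/π, achieved by sin(π/3·x).
This is the k = 3 harmonic; the ratio L/(kπ) is strictly less than C_P = L/π, consistent with the sharp inequality ||u||_L² ≤ C_P ||u'||_L².


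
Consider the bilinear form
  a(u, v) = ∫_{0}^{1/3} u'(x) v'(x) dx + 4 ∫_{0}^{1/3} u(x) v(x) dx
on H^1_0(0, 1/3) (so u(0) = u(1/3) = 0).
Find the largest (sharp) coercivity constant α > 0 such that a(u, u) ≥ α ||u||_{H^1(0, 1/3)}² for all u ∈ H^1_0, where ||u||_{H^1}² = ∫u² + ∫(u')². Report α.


α = 1

Coercivity of a(·,·) on H^1_0(0, 1/3) means a(u, u) ≥ α ||u||_{H^1}² for every u ∈ H^1_0.
The interval has length L = 1/3, and Poincaré/coercivity depend only on L. Here a(u, u) = ∫(u')² + (4)·∫u².
Here c = 4 ≥ 1, so a(u,u) = ∫(u')² + c∫u² ≥ ∫(u')² + ∫u² = ||u||_{H^1}², i.e. α = 1 works. No larger α is possible: a(u,u) ≥ α||u||_{H^1}² means (1−α)∫(u')² ≥ (α−c)∫u², and for the modes u_n = sin(nπ(x−x₀)/L) (x₀ the left endpoint) one has ∫u_n²/∫(u_n')² = (L/(nπ))² → 0, so a(u_n,u_n)/||u_n||_{H^1}² → 1. Hence the optimal constant is α = 1.
Therefore α = 1.


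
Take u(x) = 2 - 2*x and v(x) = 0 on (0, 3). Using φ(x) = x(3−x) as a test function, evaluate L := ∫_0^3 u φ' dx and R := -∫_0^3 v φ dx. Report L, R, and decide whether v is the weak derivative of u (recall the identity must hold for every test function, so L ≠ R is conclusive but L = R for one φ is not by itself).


LHS = 9, RHS = 0. No, v is not the weak derivative of u.

u(x) = 2 - 2*x, classical derivative u'(x) = -2.
φ(x) = x(3−x), so φ'(x) = 3 - 2*x.
Note φ(0) = φ(3) = 0, so the boundary term u·φ vanishes.
LHS = ∫_0^3 u(x) φ'(x) dx = ∫_0^3 (4*x^2 - 10*x + 6) dx. Term by term:
  ∫_0^3 4*x^2 dx = 36;  ∫_0^3 -10*x dx = -45;  ∫_0^3 6 dx = 18.
Sum: 36 − 45 + 18 = 9.
So LHS = 9.
∫_0^3 v(x) φ(x) dx = ∫_0^3 (0) dx. Term by term:
  ∫_0^3 0 dx = 0.
So RHS = -∫_0^3 v(x) φ(x) dx = 0.
LHS − RHS = 9 ≠ 0, so the identity fails.
(For a valid weak derivative the identity must hold for EVERY test function, in particular this one. The failure shows v is NOT the weak derivative of u.)
Correct weak derivative would be u'(x) = -2.


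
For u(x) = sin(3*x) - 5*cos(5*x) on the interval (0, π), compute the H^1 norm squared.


||u||_{H^1(0,π)}^2 = 330*π

u'(x) = 25*sin(5*x) + 3*cos(3*x).
Expand u² and (u')² and integrate term by term on (0, π), using: for integers n ≥ 1, ∫_0^π sin²(nx) dx = ∫_0^π cos²(nx) dx = π/2; for n ≠ n', ∫_0^π sin(nx)sin(n'x) dx = ∫_0^π cos(nx)cos(n'x) dx = 0; and by product-to-sum, ∫_0^π sin(nx)cos(n'x) dx = ½∫_0^π [sin((n+n')x) + sin((n−n')x)] dx, which is 0 when n+n' is even and 2n/(n²−n'²) when n+n' is odd (it need not vanish on (0, π)).
  u² squared terms: (-5)²·∫cos(5x)² dx = 25·π/2 = 25*π/2;  (1)²·∫sin(3x)² dx = 1·π/2 = π/2.
  u² cross terms: 2·(-5)·(1)·∫cos(5x)·sin(3x) dx = -10·(0) = 0.
  So ∫_0^π u² dx = 25*π/2 + π/2 + 0 = 13*π.
  (u')² squared terms: (3)²·∫cos(3x)² dx = 9·π/2 = 9*π/2;  (25)²·∫sin(5x)² dx = 625·π/2 = 625*π/2.
  (u')² cross terms: 2·(3)·(25)·∫cos(3x)·sin(5x) dx = 150·(0) = 0.
  So ∫_0^π (u')² dx = 9*π/2 + 625*π/2 + 0 = 317*π.
||u||_{H^1}^2 = (13*π) + (317*π) = 330*π.


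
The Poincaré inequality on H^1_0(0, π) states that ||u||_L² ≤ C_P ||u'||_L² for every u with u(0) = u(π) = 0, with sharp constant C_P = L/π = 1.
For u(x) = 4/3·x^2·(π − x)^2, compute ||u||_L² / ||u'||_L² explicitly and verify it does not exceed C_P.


||u||_L² / ||u'||_L² = sqrt(3)*π/6 < C_P = 1.

u(x) = 4/3·x^2·(π − x)^2, so u'(x) = 8*x*(x - π)*(2*x - π)/3.
u(x) = 4/3·x^2·(π − x)^2 vanishes at x = 0 and x = π, so u ∈ H^1_0(0, π). Differentiate via the product rule and integrate the resulting polynomials term by term.
  ∫_0^π u² dx = ∫_0^π (16*x^8/9 - 64*π*x^7/9 + 32*π^2*x^6/3 - 64*π^3*x^5/9 + 16*π^4*x^4/9) dx. Term by term:
    ∫_0^π 16*x^8/9 dx = 16*π^9/81;  ∫_0^π -64*π*x^7/9 dx = -8*π^9/9;  ∫_0^π 32*π^2*x^6/3 dx = 32*π^9/21;
    ∫_0^π -64*π^3*x^5/9 dx = -32*π^9/27;  ∫_0^π 16*π^4*x^4/9 dx = 16*π^9/45.
  Sum: 16*π^9/81 − 8*π^9/9 + 32*π^9/21 − 32*π^9/27 + 16*π^9/45 = 8*π^9/2835.
  ∫_0^π (u')² dx = ∫_0^π (256*x^6/9 - 256*π*x^5/3 + 832*π^2*x^4/9 - 128*π^3*x^3/3 + 64*π^4*x^2/9) dx. Term by term:
    ∫_0^π 256*x^6/9 dx = 256*π^7/63;  ∫_0^π -256*π*x^5/3 dx = -128*π^7/9;  ∫_0^π 832*π^2*x^4/9 dx = 832*π^7/45;
    ∫_0^π -128*π^3*x^3/3 dx = -32*π^7/3;  ∫_0^π 64*π^4*x^2/9 dx = 64*π^7/27.
  Sum: 256*π^7/63 − 128*π^7/9 + 832*π^7/45 − 32*π^7/3 + 64*π^7/27 = 32*π^7/945.
∫_0^π u² dx = 8*π^9/2835, so ||u||_L² = 2*sqrt(70)*π^(9/2)/315.
∫_0^π (u')² dx = 32*π^7/945, so ||u'||_L² = 4*sqrt(210)*π^(7/2)/315.
Ratio ||u||_L² / ||u'||_L² = sqrt(3)*π/6.
Sharp Poincaré constant on H^1_0(0, π) is C_P = L/π = 1, achieved by sin(x).
A polynomial bump cannot attain the sharp Poincaré constant (only the first sine eigenfunction does), so the ratio is strictly less than C_P, consistent with ||u||_L² ≤ C_P ||u'||_L².
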